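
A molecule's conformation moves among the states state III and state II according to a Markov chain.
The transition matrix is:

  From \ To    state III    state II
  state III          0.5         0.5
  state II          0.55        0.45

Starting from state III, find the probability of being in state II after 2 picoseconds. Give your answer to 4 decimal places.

0.4750

Sum over the intermediate state after 1 picosecond:
P = P(state III→state III)·P(state III→state II) + P(state III→state II)·P(state II→state II)
  = 0.5×0.5 + 0.5×0.45
  = 0.2500 + 0.2250 = 0.4750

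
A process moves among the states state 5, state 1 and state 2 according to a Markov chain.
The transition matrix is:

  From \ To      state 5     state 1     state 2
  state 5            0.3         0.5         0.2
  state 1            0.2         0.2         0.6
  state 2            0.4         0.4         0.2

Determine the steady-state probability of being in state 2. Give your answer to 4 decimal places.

0.3433

Let the stationary distribution be π with π = πP and π_1 + π_2 + π_3 = 1.
π_1 = 0.3·π_1 + 0.2·π_2 + 0.4·π_3
π_2 = 0.5·π_1 + 0.2·π_2 + 0.4·π_3
Solving with the normalization constraint gives π = (0.2985, 0.3582, 0.3433).
So the stationary probability of state 2 is 0.3433.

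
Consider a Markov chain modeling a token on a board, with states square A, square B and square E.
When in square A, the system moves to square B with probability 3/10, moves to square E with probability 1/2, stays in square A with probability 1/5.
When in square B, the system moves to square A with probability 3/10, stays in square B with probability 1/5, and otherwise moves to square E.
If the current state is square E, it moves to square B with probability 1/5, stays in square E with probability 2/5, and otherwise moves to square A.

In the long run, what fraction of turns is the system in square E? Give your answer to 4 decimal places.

0.4545

Let the stationary distribution be π with π = πP and π_1 + π_2 + π_3 = 1.
π_1 = 0.2·π_1 + 0.3·π_2 + 0.4·π_3
π_2 = 0.3·π_1 + 0.2·π_2 + 0.2·π_3
Solving with the normalization constraint gives π = (0.3140, 0.2314, 0.4545).
So the stationary probability of square E is 0.4545.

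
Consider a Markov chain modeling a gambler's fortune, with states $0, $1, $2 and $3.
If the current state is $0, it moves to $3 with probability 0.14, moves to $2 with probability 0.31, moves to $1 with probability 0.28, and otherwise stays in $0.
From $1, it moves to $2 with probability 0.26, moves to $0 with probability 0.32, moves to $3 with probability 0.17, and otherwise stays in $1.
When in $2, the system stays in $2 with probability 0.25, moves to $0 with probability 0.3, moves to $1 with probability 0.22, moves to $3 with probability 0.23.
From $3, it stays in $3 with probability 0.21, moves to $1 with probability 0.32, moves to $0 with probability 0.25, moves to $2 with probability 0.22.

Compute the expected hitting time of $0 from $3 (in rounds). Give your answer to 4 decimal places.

Let t(s) be the expected number of rounds to first reach $0 from state s, with t($0) = 0. Conditioning on the first round:
t($1) = 1 + 0.25·t($1) + 0.26·t($2) + 0.17·t($3)
t($2) = 1 + 0.22·t($1) + 0.25·t($2) + 0.23·t($3)
t($3) = 1 + 0.32·t($1) + 0.22·t($2) + 0.21·t($3)
Solving: t($1) = 3.3166, t($2) = 3.3964, t($3) = 3.5551.
Expected rounds from $3 to $0: 3.5551.

3.5551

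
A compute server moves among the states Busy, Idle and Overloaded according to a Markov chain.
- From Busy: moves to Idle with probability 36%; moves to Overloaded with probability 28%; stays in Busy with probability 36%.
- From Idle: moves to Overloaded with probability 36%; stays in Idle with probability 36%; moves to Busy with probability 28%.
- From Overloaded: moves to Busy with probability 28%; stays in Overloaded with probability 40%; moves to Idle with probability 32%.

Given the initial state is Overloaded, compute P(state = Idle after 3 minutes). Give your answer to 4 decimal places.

Propagate the distribution vector 3 minutes from Overloaded.
After 0 minutes: (0.0000, 0.0000, 1.0000)
After 1 minute: (0.2800, 0.3200, 0.4000)
After 2 minutes: (0.3024, 0.3440, 0.3536)
After 3 minutes: (0.3042, 0.3459, 0.3500)
P(in Idle after 3 minutes) = 0.3459

0.3459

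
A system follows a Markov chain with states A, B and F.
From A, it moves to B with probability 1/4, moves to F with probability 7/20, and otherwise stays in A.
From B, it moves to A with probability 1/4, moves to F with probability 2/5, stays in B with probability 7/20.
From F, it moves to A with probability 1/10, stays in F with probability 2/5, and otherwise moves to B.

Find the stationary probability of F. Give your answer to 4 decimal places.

Let the stationary distribution be π with π = πP and π_1 + π_2 + π_3 = 1.
π_1 = 0.4·π_1 + 0.25·π_2 + 0.1·π_3
π_2 = 0.25·π_1 + 0.35·π_2 + 0.5·π_3
Solving with the normalization constraint gives π = (0.2255, 0.3858, 0.3887).
So the stationary probability of F is 0.3887.

0.3887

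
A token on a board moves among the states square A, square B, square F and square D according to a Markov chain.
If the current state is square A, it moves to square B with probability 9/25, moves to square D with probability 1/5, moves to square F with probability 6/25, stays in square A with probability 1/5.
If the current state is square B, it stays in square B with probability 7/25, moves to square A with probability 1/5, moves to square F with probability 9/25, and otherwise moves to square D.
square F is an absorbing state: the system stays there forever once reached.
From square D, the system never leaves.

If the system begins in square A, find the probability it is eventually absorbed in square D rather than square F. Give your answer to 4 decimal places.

Let h(s) be the probability of absorption at square D starting from transient state s. Then h(square D) = 1 and h(square F) = 0. By first-step analysis:
h(square A) = 0.2·h(square A) + 0.36·h(square B) + 0.24·0 + 0.2·1
h(square B) = 0.2·h(square A) + 0.28·h(square B) + 0.36·0 + 0.16·1
Solving: h(square A) = 0.4000, h(square B) = 0.3333.
Starting from square A, the probability is 0.4000.

0.4000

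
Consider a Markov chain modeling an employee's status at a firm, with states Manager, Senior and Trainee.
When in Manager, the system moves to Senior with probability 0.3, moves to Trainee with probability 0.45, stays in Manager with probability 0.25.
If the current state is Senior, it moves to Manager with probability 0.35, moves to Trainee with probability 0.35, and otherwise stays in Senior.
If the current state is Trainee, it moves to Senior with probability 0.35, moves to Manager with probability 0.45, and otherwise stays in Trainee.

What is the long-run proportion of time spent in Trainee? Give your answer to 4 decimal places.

0.3347

Let the stationary distribution be π with π = πP and π_1 + π_2 + π_3 = 1.
π_1 = 0.25·π_1 + 0.35·π_2 + 0.45·π_3
π_2 = 0.3·π_1 + 0.3·π_2 + 0.35·π_3
Solving with the normalization constraint gives π = (0.3486, 0.3167, 0.3347).
So the stationary probability of Trainee is 0.3347.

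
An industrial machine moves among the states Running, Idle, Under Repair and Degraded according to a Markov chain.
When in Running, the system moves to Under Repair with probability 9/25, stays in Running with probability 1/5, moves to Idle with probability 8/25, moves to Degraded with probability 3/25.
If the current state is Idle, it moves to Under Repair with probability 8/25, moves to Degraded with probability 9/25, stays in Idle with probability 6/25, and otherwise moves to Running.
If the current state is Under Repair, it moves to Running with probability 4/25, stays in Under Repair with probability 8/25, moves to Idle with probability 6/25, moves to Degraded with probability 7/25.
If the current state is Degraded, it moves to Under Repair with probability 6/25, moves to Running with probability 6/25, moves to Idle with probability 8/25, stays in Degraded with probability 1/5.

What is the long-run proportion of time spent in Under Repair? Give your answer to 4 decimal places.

0.3062

Let the stationary distribution be π with π = πP and π_1 + π_2 + π_3 + π_4 = 1.
π_1 = 0.2·π_1 + 0.08·π_2 + 0.16·π_3 + 0.24·π_4
π_2 = 0.32·π_1 + 0.24·π_2 + 0.24·π_3 + 0.32·π_4
π_3 = 0.36·π_1 + 0.32·π_2 + 0.32·π_3 + 0.24·π_4
Solving with the normalization constraint gives π = (0.1651, 0.2736, 0.3062, 0.2551).
So the stationary probability of Under Repair is 0.3062.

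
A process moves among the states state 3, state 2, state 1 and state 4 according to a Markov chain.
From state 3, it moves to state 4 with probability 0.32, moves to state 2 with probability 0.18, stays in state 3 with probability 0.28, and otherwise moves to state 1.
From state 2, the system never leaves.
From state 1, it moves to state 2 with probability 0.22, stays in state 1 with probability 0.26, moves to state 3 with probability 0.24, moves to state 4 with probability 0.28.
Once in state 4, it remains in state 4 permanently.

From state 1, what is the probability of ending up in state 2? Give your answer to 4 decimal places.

Let h(s) be the probability of absorption at state 2 starting from transient state s. Then h(state 2) = 1 and h(state 4) = 0. By first-step analysis:
h(state 3) = 0.28·h(state 3) + 0.18·1 + 0.22·h(state 1) + 0.32·0
h(state 1) = 0.24·h(state 3) + 0.22·1 + 0.26·h(state 1) + 0.28·0
Solving: h(state 3) = 0.3783, h(state 1) = 0.4200.
Starting from state 1, the probability is 0.4200.

0.4200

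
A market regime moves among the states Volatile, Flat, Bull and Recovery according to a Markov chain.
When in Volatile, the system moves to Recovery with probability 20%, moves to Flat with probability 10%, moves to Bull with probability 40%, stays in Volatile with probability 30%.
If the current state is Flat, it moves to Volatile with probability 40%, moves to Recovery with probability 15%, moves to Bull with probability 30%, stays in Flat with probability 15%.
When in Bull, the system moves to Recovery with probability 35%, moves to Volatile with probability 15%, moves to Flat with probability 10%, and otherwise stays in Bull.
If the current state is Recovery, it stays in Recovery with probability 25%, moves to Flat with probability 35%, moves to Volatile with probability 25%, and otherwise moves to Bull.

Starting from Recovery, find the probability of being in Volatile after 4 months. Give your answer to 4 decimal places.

0.2548

Propagate the distribution vector 4 months from Recovery.
After 0 months: (0.0000, 0.0000, 0.0000, 1.0000)
After 1 month: (0.2500, 0.3500, 0.1500, 0.2500)
After 2 months: (0.3000, 0.1800, 0.3025, 0.2175)
After 3 months: (0.2618, 0.1634, 0.3276, 0.2473)
After 4 months: (0.2548, 0.1700, 0.3219, 0.2533)
P(in Volatile after 4 months) = 0.2548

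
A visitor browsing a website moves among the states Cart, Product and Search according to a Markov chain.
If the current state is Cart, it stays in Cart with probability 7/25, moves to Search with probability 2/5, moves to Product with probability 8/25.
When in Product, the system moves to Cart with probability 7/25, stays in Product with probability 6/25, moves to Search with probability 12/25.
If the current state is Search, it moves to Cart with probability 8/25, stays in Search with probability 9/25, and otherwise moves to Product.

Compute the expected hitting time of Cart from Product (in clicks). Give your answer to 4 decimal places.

3.3654

Let t(s) be the expected number of clicks to first reach Cart from state s, with t(Cart) = 0. Conditioning on the first click:
t(Product) = 1 + 0.24·t(Product) + 0.48·t(Search)
t(Search) = 1 + 0.32·t(Product) + 0.36·t(Search)
Solving: t(Product) = 3.3654, t(Search) = 3.2452.
Expected clicks from Product to Cart: 3.3654.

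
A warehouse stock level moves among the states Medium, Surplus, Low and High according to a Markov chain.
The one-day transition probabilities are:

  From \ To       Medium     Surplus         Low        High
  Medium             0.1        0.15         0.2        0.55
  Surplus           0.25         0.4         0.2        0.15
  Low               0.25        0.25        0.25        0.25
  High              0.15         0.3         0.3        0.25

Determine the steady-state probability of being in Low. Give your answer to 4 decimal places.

Let the stationary distribution be π with π = πP and π_1 + π_2 + π_3 + π_4 = 1.
π_1 = 0.1·π_1 + 0.25·π_2 + 0.25·π_3 + 0.15·π_4
π_2 = 0.15·π_1 + 0.4·π_2 + 0.25·π_3 + 0.3·π_4
π_3 = 0.2·π_1 + 0.2·π_2 + 0.25·π_3 + 0.3·π_4
Solving with the normalization constraint gives π = (0.1931, 0.2878, 0.2399, 0.2792).
So the stationary probability of Low is 0.2399.

0.2399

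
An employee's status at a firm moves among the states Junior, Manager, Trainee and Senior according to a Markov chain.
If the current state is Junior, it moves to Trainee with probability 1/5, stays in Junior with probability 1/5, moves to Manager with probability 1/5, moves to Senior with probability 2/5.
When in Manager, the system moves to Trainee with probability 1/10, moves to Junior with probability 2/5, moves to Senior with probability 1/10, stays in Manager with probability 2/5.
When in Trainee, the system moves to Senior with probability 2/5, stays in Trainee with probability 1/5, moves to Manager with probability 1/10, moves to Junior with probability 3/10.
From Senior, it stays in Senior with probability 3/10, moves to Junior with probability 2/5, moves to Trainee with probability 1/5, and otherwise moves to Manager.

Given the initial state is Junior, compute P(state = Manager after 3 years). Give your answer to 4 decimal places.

0.1880

Propagate the distribution vector 3 years from Junior.
After 0 years: (1.0000, 0.0000, 0.0000, 0.0000)
After 1 year: (0.2000, 0.2000, 0.2000, 0.4000)
After 2 years: (0.3400, 0.1800, 0.1800, 0.3000)
After 3 years: (0.3140, 0.1880, 0.1820, 0.3160)
P(in Manager after 3 years) = 0.1880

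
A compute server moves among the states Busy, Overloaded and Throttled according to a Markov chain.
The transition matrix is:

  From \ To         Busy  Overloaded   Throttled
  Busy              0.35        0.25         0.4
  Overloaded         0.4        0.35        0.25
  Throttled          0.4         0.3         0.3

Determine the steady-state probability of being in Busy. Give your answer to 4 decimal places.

0.3810

Let the stationary distribution be π with π = πP and π_1 + π_2 + π_3 = 1.
π_1 = 0.35·π_1 + 0.4·π_2 + 0.4·π_3
π_2 = 0.25·π_1 + 0.35·π_2 + 0.3·π_3
Solving with the normalization constraint gives π = (0.3810, 0.2957, 0.3233).
So the stationary probability of Busy is 0.3810.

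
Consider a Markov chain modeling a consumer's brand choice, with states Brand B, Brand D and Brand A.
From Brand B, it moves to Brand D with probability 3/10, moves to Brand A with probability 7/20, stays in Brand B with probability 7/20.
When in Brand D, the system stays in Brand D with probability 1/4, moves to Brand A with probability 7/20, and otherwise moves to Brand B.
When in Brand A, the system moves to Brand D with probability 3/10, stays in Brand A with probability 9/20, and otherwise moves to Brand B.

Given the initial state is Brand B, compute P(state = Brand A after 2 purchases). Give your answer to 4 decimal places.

0.3850

Sum over the intermediate state after 1 purchase:
P = P(Brand B→Brand B)·P(Brand B→Brand A) + P(Brand B→Brand D)·P(Brand D→Brand A) + P(Brand B→Brand A)·P(Brand A→Brand A)
  = 0.35×0.35 + 0.3×0.35 + 0.35×0.45
  = 0.1225 + 0.1050 + 0.1575 = 0.3850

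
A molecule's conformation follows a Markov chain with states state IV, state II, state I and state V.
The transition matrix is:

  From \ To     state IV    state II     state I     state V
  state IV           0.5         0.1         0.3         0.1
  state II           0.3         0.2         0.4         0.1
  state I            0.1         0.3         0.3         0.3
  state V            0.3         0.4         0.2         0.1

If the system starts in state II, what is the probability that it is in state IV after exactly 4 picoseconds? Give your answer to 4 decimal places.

Propagate the distribution vector 4 picoseconds from state II.
After 0 picoseconds: (0.0000, 1.0000, 0.0000, 0.0000)
After 1 picosecond: (0.3000, 0.2000, 0.4000, 0.1000)
After 2 picoseconds: (0.2800, 0.2300, 0.3100, 0.1800)
After 3 picoseconds: (0.2940, 0.2390, 0.3050, 0.1620)
After 4 picoseconds: (0.2978, 0.2335, 0.3077, 0.1610)
P(in state IV after 4 picoseconds) = 0.2978

0.2978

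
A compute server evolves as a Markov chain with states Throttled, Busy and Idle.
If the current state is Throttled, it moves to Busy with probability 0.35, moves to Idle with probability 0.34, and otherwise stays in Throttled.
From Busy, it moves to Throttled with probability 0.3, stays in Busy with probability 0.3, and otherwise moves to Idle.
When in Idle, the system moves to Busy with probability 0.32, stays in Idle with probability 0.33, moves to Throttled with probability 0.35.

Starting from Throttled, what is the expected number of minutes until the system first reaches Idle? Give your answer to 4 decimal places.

Let t(s) be the expected number of minutes to first reach Idle from state s, with t(Idle) = 0. Conditioning on the first minute:
t(Throttled) = 1 + 0.31·t(Throttled) + 0.35·t(Busy)
t(Busy) = 1 + 0.3·t(Throttled) + 0.3·t(Busy)
Solving: t(Throttled) = 2.7778, t(Busy) = 2.6190.
Expected minutes from Throttled to Idle: 2.7778.

2.7778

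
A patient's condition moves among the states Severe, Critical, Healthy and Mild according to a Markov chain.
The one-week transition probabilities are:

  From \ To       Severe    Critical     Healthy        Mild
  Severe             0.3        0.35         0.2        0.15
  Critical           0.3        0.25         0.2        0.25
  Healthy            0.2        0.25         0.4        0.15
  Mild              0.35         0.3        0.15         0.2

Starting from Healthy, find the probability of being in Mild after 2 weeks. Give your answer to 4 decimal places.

0.1825

Propagate the distribution vector 2 weeks from Healthy.
After 0 weeks: (0.0000, 0.0000, 1.0000, 0.0000)
After 1 week: (0.2000, 0.2500, 0.4000, 0.1500)
After 2 weeks: (0.2675, 0.2775, 0.2725, 0.1825)
P(in Mild after 2 weeks) = 0.1825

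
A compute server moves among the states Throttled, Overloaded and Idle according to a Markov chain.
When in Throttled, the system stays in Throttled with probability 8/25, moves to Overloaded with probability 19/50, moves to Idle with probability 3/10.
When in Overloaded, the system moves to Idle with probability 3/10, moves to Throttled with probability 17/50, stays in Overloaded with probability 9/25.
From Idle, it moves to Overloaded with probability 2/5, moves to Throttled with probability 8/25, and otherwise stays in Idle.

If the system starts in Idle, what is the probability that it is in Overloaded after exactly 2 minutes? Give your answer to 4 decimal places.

Sum over the intermediate state after 1 minute:
P = P(Idle→Throttled)·P(Throttled→Overloaded) + P(Idle→Overloaded)·P(Overloaded→Overloaded) + P(Idle→Idle)·P(Idle→Overloaded)
  = 0.32×0.38 + 0.4×0.36 + 0.28×0.4
  = 0.1216 + 0.1440 + 0.1120 = 0.3776

0.3776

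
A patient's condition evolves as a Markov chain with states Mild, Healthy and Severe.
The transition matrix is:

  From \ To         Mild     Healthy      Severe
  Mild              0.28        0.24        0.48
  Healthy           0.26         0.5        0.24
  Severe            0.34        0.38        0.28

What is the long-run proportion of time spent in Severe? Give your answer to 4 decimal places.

Let the stationary distribution be π with π = πP and π_1 + π_2 + π_3 = 1.
π_1 = 0.28·π_1 + 0.26·π_2 + 0.34·π_3
π_2 = 0.24·π_1 + 0.5·π_2 + 0.38·π_3
Solving with the normalization constraint gives π = (0.2917, 0.3854, 0.3229).
So the stationary probability of Severe is 0.3229.

0.3229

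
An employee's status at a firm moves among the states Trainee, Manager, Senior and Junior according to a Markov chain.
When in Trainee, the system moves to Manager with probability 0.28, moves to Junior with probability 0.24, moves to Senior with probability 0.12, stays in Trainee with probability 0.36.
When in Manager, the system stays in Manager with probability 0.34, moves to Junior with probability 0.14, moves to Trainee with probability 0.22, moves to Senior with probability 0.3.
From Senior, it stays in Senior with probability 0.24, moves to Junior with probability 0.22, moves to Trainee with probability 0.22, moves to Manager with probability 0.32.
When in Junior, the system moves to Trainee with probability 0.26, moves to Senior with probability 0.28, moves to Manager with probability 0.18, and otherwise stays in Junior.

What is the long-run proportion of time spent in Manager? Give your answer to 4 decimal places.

0.2849

Let the stationary distribution be π with π = πP and π_1 + π_2 + π_3 + π_4 = 1.
π_1 = 0.36·π_1 + 0.22·π_2 + 0.22·π_3 + 0.26·π_4
π_2 = 0.28·π_1 + 0.34·π_2 + 0.32·π_3 + 0.18·π_4
π_3 = 0.12·π_1 + 0.3·π_2 + 0.24·π_3 + 0.28·π_4
Solving with the normalization constraint gives π = (0.2658, 0.2849, 0.2338, 0.2155).
So the stationary probability of Manager is 0.2849.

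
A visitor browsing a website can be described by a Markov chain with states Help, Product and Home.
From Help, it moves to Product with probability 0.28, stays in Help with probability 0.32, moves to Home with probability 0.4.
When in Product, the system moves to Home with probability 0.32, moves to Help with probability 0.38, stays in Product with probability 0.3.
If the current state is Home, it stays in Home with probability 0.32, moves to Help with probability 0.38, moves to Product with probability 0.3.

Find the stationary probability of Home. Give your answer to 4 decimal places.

0.3487

Let the stationary distribution be π with π = πP and π_1 + π_2 + π_3 = 1.
π_1 = 0.32·π_1 + 0.38·π_2 + 0.38·π_3
π_2 = 0.28·π_1 + 0.3·π_2 + 0.3·π_3
Solving with the normalization constraint gives π = (0.3585, 0.2928, 0.3487).
So the stationary probability of Home is 0.3487.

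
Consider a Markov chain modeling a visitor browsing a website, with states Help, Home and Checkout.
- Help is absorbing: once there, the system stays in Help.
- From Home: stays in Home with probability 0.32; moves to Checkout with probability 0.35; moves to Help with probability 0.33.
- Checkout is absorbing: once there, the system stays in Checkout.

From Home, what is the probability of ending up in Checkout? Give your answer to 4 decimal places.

Let h(s) be the probability of absorption at Checkout starting from transient state s. Then h(Checkout) = 1 and h(Help) = 0. By first-step analysis:
h(Home) = 0.33·0 + 0.32·h(Home) + 0.35·1
Solving: h(Home) = 0.5147.
Starting from Home, the probability is 0.5147.

0.5147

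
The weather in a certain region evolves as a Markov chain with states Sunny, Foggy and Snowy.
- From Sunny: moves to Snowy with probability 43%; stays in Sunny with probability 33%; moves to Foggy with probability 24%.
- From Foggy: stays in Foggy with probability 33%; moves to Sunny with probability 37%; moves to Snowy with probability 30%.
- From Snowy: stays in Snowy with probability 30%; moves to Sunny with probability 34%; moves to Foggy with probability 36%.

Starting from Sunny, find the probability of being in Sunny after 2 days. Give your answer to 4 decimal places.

0.3439

Sum over the intermediate state after 1 day:
P = P(Sunny→Sunny)·P(Sunny→Sunny) + P(Sunny→Foggy)·P(Foggy→Sunny) + P(Sunny→Snowy)·P(Snowy→Sunny)
  = 0.33×0.33 + 0.24×0.37 + 0.43×0.34
  = 0.1089 + 0.0888 + 0.1462 = 0.3439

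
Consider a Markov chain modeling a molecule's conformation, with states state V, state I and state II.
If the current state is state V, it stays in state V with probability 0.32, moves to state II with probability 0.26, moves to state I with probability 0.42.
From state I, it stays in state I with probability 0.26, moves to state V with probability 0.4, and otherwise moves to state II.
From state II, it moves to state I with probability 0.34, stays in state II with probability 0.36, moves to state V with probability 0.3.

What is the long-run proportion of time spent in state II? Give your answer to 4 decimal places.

0.3191

Let the stationary distribution be π with π = πP and π_1 + π_2 + π_3 = 1.
π_1 = 0.32·π_1 + 0.4·π_2 + 0.3·π_3
π_2 = 0.42·π_1 + 0.26·π_2 + 0.34·π_3
Solving with the normalization constraint gives π = (0.3408, 0.3401, 0.3191).
So the stationary probability of state II is 0.3191.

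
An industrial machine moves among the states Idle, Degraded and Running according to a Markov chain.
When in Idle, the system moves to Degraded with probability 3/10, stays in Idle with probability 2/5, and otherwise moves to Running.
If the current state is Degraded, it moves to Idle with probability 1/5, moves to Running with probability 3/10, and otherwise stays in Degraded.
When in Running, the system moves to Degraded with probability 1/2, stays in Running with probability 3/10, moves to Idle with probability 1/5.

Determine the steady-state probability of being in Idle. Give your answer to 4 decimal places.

0.2500

Let the stationary distribution be π with π = πP and π_1 + π_2 + π_3 = 1.
π_1 = 0.4·π_1 + 0.2·π_2 + 0.2·π_3
π_2 = 0.3·π_1 + 0.5·π_2 + 0.5·π_3
Solving with the normalization constraint gives π = (0.2500, 0.4500, 0.3000).
So the stationary probability of Idle is 0.2500.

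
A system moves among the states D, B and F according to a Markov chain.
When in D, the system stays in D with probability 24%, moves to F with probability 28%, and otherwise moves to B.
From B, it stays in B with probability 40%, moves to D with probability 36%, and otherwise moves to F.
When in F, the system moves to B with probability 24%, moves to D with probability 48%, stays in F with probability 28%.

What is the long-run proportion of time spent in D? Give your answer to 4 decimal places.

Let the stationary distribution be π with π = πP and π_1 + π_2 + π_3 = 1.
π_1 = 0.24·π_1 + 0.36·π_2 + 0.48·π_3
π_2 = 0.48·π_1 + 0.4·π_2 + 0.24·π_3
Solving with the normalization constraint gives π = (0.3498, 0.3857, 0.2646).
So the stationary probability of D is 0.3498.

0.3498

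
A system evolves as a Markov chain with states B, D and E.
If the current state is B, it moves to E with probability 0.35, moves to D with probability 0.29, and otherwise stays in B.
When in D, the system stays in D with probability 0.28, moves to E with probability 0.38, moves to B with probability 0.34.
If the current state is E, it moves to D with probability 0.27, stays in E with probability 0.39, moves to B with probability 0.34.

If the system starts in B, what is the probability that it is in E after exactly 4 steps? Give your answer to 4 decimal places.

0.3733

Propagate the distribution vector 4 steps from B.
After 0 steps: (1.0000, 0.0000, 0.0000)
After 1 step: (0.3600, 0.2900, 0.3500)
After 2 steps: (0.3472, 0.2801, 0.3727)
After 3 steps: (0.3469, 0.2797, 0.3733)
After 4 steps: (0.3469, 0.2797, 0.3733)
P(in E after 4 steps) = 0.3733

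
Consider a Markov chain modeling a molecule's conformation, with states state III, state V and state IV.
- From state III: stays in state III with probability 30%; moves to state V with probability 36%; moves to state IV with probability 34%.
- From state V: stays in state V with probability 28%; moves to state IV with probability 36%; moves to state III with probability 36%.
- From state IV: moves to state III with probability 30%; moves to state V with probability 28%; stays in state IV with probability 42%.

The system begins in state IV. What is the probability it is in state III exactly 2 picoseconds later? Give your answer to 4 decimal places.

0.3168

Sum over the intermediate state after 1 picosecond:
P = P(state IV→state III)·P(state III→state III) + P(state IV→state V)·P(state V→state III) + P(state IV→state IV)·P(state IV→state III)
  = 0.3×0.3 + 0.28×0.36 + 0.42×0.3
  = 0.0900 + 0.1008 + 0.1260 = 0.3168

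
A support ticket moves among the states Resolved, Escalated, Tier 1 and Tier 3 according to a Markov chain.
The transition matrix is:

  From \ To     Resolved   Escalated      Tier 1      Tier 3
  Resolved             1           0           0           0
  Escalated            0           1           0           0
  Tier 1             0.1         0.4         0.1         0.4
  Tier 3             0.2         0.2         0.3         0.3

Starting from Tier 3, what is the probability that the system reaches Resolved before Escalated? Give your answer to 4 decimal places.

0.4118

Let h(s) be the probability of absorption at Resolved starting from transient state s. Then h(Resolved) = 1 and h(Escalated) = 0. By first-step analysis:
h(Tier 1) = 0.1·1 + 0.4·0 + 0.1·h(Tier 1) + 0.4·h(Tier 3)
h(Tier 3) = 0.2·1 + 0.2·0 + 0.3·h(Tier 1) + 0.3·h(Tier 3)
Solving: h(Tier 1) = 0.2941, h(Tier 3) = 0.4118.
Starting from Tier 3, the probability is 0.4118.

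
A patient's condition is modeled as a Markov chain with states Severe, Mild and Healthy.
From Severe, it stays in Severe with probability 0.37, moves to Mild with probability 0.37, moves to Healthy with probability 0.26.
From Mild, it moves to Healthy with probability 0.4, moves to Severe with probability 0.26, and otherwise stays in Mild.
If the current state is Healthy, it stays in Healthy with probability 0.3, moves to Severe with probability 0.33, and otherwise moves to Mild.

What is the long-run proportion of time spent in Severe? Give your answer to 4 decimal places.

Let the stationary distribution be π with π = πP and π_1 + π_2 + π_3 = 1.
π_1 = 0.37·π_1 + 0.26·π_2 + 0.33·π_3
π_2 = 0.37·π_1 + 0.34·π_2 + 0.37·π_3
Solving with the normalization constraint gives π = (0.3176, 0.3592, 0.3232).
So the stationary probability of Severe is 0.3176.

0.3176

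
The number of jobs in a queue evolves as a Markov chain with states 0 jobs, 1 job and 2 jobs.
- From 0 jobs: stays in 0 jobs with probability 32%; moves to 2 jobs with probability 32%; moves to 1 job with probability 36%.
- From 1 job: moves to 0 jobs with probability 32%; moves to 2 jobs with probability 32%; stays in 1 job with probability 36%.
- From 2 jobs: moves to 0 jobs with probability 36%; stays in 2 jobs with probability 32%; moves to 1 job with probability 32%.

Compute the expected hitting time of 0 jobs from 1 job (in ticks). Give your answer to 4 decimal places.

Let t(s) be the expected number of ticks to first reach 0 jobs from state s, with t(0 jobs) = 0. Conditioning on the first tick:
t(1 job) = 1 + 0.36·t(1 job) + 0.32·t(2 jobs)
t(2 jobs) = 1 + 0.32·t(1 job) + 0.32·t(2 jobs)
Solving: t(1 job) = 3.0048, t(2 jobs) = 2.8846.
Expected ticks from 1 job to 0 jobs: 3.0048.

3.0048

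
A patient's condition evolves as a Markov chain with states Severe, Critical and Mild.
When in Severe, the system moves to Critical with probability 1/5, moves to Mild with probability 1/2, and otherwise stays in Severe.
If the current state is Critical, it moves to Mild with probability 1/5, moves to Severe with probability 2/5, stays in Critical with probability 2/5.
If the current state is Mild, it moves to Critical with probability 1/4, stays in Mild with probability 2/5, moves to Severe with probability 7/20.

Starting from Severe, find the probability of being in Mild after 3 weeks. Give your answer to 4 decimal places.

0.3815

Propagate the distribution vector 3 weeks from Severe.
After 0 weeks: (1.0000, 0.0000, 0.0000)
After 1 week: (0.3000, 0.2000, 0.5000)
After 2 weeks: (0.3450, 0.2650, 0.3900)
After 3 weeks: (0.3460, 0.2725, 0.3815)
P(in Mild after 3 weeks) = 0.3815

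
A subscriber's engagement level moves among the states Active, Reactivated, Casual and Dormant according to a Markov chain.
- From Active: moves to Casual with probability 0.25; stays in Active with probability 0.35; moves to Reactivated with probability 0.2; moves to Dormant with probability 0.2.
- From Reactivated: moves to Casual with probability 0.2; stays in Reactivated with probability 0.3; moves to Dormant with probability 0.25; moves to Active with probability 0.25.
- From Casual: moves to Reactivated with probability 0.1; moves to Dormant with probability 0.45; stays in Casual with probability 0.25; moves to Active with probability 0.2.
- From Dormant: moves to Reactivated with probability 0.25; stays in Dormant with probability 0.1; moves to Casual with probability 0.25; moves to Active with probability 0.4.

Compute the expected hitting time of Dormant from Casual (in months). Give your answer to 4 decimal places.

2.7950

Let t(s) be the expected number of months to first reach Dormant from state s, with t(Dormant) = 0. Conditioning on the first month:
t(Active) = 1 + 0.35·t(Active) + 0.2·t(Reactivated) + 0.25·t(Casual)
t(Reactivated) = 1 + 0.25·t(Active) + 0.3·t(Reactivated) + 0.2·t(Casual)
t(Casual) = 1 + 0.2·t(Active) + 0.1·t(Reactivated) + 0.25·t(Casual)
Solving: t(Active) = 3.7060, t(Reactivated) = 3.5507, t(Casual) = 2.7950.
Expected months from Casual to Dormant: 2.7950.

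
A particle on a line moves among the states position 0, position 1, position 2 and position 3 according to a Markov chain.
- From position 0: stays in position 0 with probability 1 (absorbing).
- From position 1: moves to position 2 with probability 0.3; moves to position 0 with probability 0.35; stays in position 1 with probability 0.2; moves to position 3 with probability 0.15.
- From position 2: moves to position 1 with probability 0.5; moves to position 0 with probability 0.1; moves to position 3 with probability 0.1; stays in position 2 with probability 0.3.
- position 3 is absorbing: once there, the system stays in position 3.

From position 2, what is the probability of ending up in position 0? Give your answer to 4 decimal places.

Let h(s) be the probability of absorption at position 0 starting from transient state s. Then h(position 0) = 1 and h(position 3) = 0. By first-step analysis:
h(position 1) = 0.35·1 + 0.2·h(position 1) + 0.3·h(position 2) + 0.15·0
h(position 2) = 0.1·1 + 0.5·h(position 1) + 0.3·h(position 2) + 0.1·0
Solving: h(position 1) = 0.6707, h(position 2) = 0.6220.
Starting from position 2, the probability is 0.6220.

0.6220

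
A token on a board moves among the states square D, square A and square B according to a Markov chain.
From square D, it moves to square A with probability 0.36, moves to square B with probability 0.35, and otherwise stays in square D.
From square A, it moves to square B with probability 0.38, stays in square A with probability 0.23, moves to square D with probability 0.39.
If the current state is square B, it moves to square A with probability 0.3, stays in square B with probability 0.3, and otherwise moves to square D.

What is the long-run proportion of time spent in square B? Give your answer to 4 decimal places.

0.3419

Let the stationary distribution be π with π = πP and π_1 + π_2 + π_3 = 1.
π_1 = 0.29·π_1 + 0.39·π_2 + 0.4·π_3
π_2 = 0.36·π_1 + 0.23·π_2 + 0.3·π_3
Solving with the normalization constraint gives π = (0.3577, 0.3004, 0.3419).
So the stationary probability of square B is 0.3419.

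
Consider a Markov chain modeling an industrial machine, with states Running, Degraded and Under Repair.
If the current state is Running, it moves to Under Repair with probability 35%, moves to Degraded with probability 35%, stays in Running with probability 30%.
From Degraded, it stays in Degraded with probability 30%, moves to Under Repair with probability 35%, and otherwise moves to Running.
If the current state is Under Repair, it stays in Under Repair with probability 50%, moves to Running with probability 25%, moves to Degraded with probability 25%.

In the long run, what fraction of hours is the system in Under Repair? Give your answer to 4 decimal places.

0.4118

Let the stationary distribution be π with π = πP and π_1 + π_2 + π_3 = 1.
π_1 = 0.3·π_1 + 0.35·π_2 + 0.25·π_3
π_2 = 0.35·π_1 + 0.3·π_2 + 0.25·π_3
Solving with the normalization constraint gives π = (0.2941, 0.2941, 0.4118).
So the stationary probability of Under Repair is 0.4118.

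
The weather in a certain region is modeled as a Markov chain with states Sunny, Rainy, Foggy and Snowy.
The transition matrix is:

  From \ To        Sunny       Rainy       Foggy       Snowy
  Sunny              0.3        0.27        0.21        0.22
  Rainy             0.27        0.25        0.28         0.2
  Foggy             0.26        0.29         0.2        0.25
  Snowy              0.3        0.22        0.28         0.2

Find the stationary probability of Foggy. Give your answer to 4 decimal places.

Let the stationary distribution be π with π = πP and π_1 + π_2 + π_3 + π_4 = 1.
π_1 = 0.3·π_1 + 0.27·π_2 + 0.26·π_3 + 0.3·π_4
π_2 = 0.27·π_1 + 0.25·π_2 + 0.29·π_3 + 0.22·π_4
π_3 = 0.21·π_1 + 0.28·π_2 + 0.2·π_3 + 0.28·π_4
Solving with the normalization constraint gives π = (0.2826, 0.2588, 0.2409, 0.2177).
So the stationary probability of Foggy is 0.2409.

0.2409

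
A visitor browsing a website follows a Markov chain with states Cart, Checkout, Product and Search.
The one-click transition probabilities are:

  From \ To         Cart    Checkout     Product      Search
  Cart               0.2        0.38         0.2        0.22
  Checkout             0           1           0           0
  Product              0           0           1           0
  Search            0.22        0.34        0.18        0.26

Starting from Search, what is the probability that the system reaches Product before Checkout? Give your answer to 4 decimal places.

0.3458

Let h(s) be the probability of absorption at Product starting from transient state s. Then h(Product) = 1 and h(Checkout) = 0. By first-step analysis:
h(Cart) = 0.2·h(Cart) + 0.38·0 + 0.2·1 + 0.22·h(Search)
h(Search) = 0.22·h(Cart) + 0.34·0 + 0.18·1 + 0.26·h(Search)
Solving: h(Cart) = 0.3451, h(Search) = 0.3458.
Starting from Search, the probability is 0.3458.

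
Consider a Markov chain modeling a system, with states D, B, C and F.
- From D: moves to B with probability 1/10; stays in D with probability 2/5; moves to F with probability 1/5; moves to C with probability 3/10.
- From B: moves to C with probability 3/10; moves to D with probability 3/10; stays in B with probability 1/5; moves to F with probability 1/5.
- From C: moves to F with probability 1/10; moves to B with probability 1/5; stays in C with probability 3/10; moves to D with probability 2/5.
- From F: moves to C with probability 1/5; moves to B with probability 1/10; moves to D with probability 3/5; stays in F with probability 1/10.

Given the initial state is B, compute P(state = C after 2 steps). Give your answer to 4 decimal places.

0.2800

Propagate the distribution vector 2 steps from B.
After 0 steps: (0.0000, 1.0000, 0.0000, 0.0000)
After 1 step: (0.3000, 0.2000, 0.3000, 0.2000)
After 2 steps: (0.4200, 0.1500, 0.2800, 0.1500)
P(in C after 2 steps) = 0.2800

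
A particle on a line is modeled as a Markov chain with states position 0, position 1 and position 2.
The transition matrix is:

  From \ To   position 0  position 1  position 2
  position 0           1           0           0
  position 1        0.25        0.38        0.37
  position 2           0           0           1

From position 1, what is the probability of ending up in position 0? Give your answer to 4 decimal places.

Let h(s) be the probability of absorption at position 0 starting from transient state s. Then h(position 0) = 1 and h(position 2) = 0. By first-step analysis:
h(position 1) = 0.25·1 + 0.38·h(position 1) + 0.37·0
Solving: h(position 1) = 0.4032.
Starting from position 1, the probability is 0.4032.

0.4032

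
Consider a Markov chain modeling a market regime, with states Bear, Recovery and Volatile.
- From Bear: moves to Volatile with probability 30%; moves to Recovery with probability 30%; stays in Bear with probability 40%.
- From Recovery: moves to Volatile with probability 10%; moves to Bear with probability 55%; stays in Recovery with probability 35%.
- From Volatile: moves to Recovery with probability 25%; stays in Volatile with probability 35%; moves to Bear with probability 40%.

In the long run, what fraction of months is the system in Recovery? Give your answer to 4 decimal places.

0.3025

Let the stationary distribution be π with π = πP and π_1 + π_2 + π_3 = 1.
π_1 = 0.4·π_1 + 0.55·π_2 + 0.4·π_3
π_2 = 0.3·π_1 + 0.35·π_2 + 0.25·π_3
Solving with the normalization constraint gives π = (0.4454, 0.3025, 0.2521).
So the stationary probability of Recovery is 0.3025.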